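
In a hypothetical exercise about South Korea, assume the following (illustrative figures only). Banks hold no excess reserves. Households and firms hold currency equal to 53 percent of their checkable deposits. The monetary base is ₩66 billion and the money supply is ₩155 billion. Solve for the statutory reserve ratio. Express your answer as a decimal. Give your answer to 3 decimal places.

0.121

Using m = M/MB = 155/66 ≈ 2.348485. Since m = (1 + c)/(c + rr + e), the denominator satisfies c + rr + e = (1 + c)/m = (1 + 0.53) / 2.348485 ≈ 0.651484.
With c = 0.53 and e = 0, the statutory reserve ratio is 0.651484 − 0.53 − 0 = 0.121484.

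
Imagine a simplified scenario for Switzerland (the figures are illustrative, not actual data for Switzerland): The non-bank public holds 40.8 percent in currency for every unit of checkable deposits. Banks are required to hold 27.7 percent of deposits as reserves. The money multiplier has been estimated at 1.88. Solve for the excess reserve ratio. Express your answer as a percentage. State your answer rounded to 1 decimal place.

6.4%

Using m = 1.88. Since m = (1 + c)/(c + rr + e), the denominator satisfies c + rr + e = (1 + c)/m = (1 + 0.408) / 1.88 ≈ 0.748936.
With c = 0.408 and rr = 0.277, the excess reserve ratio is 0.748936 − 0.408 − 0.277 = 0.063936.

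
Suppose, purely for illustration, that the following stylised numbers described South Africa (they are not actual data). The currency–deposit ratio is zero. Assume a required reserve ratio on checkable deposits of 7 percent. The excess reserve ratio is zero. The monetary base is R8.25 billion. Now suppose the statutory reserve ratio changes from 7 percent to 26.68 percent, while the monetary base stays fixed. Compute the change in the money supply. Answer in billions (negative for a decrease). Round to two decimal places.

Initially m₁ = 1 / (0.07) ≈ 14.2857, so M₁ = 14.2857 × 8.25 ≈ 117.857 billion.
After the change m₂ = 1 / (0.2668) ≈ 3.7481, so M₂ = 3.7481 × 8.25 ≈ 30.9218 billion.
ΔM = M₂ − M₁ = 30.9218 − 117.857 = -86.9352 billion.

-86.94 billion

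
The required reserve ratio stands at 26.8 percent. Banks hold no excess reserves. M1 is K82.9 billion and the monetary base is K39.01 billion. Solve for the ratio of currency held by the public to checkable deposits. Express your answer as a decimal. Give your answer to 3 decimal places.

Using m = M/MB = 82.9/39.01 ≈ 2.125096. From m = (1 + c)/(c + rr + e), rearranging gives 1 + c = m·(c + rr + e), so c·(1 − m) = m·(rr + e) − 1.
Hence c = [m·(rr + e) − 1]/(1 − m) = [2.125096 × (0.268 + 0) − 1] / (1 − 2.125096) ≈ 0.382611.

0.383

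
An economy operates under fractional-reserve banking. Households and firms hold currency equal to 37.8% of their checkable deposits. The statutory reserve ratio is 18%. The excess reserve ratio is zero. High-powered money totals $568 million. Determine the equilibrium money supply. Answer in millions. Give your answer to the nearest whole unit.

$1403 million

The money multiplier is m = (1 + c) / (rr + c) = (1 + 0.378) / (0.18 + 0.378) ≈ 2.4695.
So M = m × MB = 2.4695 × 568 = 1402.676 million.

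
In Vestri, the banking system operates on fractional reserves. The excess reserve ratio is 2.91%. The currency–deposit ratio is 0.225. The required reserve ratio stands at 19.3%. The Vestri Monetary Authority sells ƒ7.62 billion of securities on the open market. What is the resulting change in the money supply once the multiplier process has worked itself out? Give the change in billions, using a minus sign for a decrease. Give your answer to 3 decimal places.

The money multiplier is m = (1 + c) / (rr + e + c) = (1 + 0.225) / (0.193 + 0.0291 + 0.225) ≈ 2.73988.
The sale removes 7.62 billion of base, so ΔM = m × ΔMB = 2.73988 × (−7.62) ≈ -20.8779 billion.

-20.878 billion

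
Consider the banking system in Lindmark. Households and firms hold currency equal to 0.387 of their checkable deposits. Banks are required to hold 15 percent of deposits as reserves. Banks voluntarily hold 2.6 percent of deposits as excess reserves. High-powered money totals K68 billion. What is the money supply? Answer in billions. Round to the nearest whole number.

K168 billion

The money multiplier is m = (1 + c) / (rr + e + c) = (1 + 0.387) / (0.15 + 0.026 + 0.387) ≈ 2.4636.
So M = m × MB = 2.4636 × 68 = 167.5248 billion.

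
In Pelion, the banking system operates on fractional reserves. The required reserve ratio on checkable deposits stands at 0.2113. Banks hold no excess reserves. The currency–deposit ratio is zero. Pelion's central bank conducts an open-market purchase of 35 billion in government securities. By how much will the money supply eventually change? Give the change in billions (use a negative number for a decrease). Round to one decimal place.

165.6 billion

The simple money multiplier is m = 1/rr = 1/0.2113 ≈ 4.7326.
An open-market purchase increases the monetary base by 35 billion, so ΔM = m × ΔMB = 4.7326 × 35 = 165.641 billion.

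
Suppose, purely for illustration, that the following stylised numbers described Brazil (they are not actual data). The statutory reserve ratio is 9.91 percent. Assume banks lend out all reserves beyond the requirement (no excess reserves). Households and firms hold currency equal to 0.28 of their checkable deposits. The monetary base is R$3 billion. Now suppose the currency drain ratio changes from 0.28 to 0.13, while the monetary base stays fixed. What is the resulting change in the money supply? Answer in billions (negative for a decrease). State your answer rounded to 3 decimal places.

Initially m₁ = (1 + 0.28) / (0.0991 + 0.28) ≈ 3.37642, so M₁ = 3.37642 × 3 ≈ 10.1293 billion.
After the change m₂ = (1 + 0.13) / (0.0991 + 0.13) ≈ 4.93234, so M₂ = 4.93234 × 3 ≈ 14.797 billion.
ΔM = M₂ − M₁ = 14.797 − 10.1293 = 4.6677 billion.

R$4.668 billion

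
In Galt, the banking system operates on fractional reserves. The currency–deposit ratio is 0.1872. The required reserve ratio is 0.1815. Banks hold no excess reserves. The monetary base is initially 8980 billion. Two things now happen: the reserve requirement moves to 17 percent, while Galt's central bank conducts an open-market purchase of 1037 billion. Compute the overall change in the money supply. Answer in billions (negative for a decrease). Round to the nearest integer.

Before: m₁ = (1 + 0.1872) / (0.1815 + 0.1872) ≈ 3.219962, MB₁ = 8980, so M₁ = 3.219962 × 8980 ≈ 28915.2588 billion.
After: m₂ = (1 + 0.1872) / (0.17 + 0.1872) ≈ 3.323628, MB₂ = 8980 + 1037 = 10017, so M₂ = 3.323628 × 10017 ≈ 33292.7817 billion.
ΔM = M₂ − M₁ = 33292.7817 − 28915.2588 = 4377.5229 billion.

4378 billion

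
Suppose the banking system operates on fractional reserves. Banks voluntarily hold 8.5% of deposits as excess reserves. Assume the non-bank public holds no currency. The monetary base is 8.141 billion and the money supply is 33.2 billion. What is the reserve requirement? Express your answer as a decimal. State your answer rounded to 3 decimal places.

Using m = M/MB = 33.2/8.141 ≈ 4.078123. Since m = (1 + c)/(c + rr + e), the denominator satisfies c + rr + e = (1 + c)/m = (1 + 0) / 4.078123 ≈ 0.245211.
With c = 0 and e = 0.085, the reserve requirement is 0.245211 − 0 − 0.085 = 0.160211.

0.160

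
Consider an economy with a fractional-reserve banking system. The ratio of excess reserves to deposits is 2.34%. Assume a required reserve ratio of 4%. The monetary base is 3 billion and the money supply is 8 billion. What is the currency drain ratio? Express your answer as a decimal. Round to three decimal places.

Using m = M/MB = 8/3 ≈ 2.666667. From m = (1 + c)/(c + rr + e), rearranging gives 1 + c = m·(c + rr + e), so c·(1 − m) = m·(rr + e) − 1.
Hence c = [m·(rr + e) − 1]/(1 − m) = [2.666667 × (0.04 + 0.0234) − 1] / (1 − 2.666667) ≈ 0.498560.

0.499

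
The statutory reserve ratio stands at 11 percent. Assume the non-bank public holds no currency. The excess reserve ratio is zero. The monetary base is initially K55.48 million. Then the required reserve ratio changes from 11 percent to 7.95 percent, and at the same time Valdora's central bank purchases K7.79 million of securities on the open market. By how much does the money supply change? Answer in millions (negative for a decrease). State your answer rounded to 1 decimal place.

K291.5 million

Before: m₁ = 1 / (0.11) ≈ 9.0909, MB₁ = 55.48, so M₁ = 9.0909 × 55.48 ≈ 504.3631 million.
After: m₂ = 1 / (0.0795) ≈ 12.5786, MB₂ = 55.48 + 7.79 = 63.27, so M₂ = 12.5786 × 63.27 ≈ 795.848 million.
ΔM = M₂ − M₁ = 795.848 − 504.3631 = 291.4849 million.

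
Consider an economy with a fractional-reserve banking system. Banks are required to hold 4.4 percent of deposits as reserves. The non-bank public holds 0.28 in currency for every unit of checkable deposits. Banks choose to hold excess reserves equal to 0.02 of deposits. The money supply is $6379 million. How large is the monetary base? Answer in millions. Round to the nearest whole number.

The money multiplier is m = (1 + c) / (rr + e + c) = (1 + 0.28) / (0.044 + 0.02 + 0.28) ≈ 3.72093.
MB = M / m = 6379 / 3.72093 ≈ 1714.3564 million.

$1714 million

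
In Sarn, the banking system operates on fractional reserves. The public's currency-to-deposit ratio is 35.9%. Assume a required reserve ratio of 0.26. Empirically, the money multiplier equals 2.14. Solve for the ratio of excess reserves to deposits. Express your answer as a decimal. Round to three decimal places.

0.016

Using m = 2.14. Since m = (1 + c)/(c + rr + e), the denominator satisfies c + rr + e = (1 + c)/m = (1 + 0.359) / 2.14 ≈ 0.635047.
With c = 0.359 and rr = 0.26, the ratio of excess reserves to deposits is 0.635047 − 0.359 − 0.26 = 0.016047.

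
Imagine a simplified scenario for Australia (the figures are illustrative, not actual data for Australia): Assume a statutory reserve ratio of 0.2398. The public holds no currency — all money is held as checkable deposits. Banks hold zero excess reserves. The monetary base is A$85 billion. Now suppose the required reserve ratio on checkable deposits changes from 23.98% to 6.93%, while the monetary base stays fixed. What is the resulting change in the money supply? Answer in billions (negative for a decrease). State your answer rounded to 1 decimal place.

A$872.1 billion

Initially m₁ = 1 / (0.2398) ≈ 4.1701, so M₁ = 4.1701 × 85 = 354.4585 billion.
After the change m₂ = 1 / (0.0693) ≈ 14.43, so M₂ = 14.43 × 85 = 1226.55 billion.
ΔM = M₂ − M₁ = 1226.55 − 354.4585 = 872.0915 billion.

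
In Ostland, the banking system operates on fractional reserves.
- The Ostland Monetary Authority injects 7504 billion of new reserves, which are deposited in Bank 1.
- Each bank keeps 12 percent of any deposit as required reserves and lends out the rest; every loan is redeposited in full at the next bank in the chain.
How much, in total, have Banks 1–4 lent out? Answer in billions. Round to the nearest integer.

22028 billion

Bank i lends (1 − rr)^i of the original deposit: Bank 1 lends 7504·0.8800 = 6603.5200, Bank 2 lends 7504·0.8800² = 5811.0976, and so on.
Summing a geometric series: total = 7504·[0.8800·(1 − 0.8800^4) / (1 − 0.8800)] ≈ 22028.4975 billion.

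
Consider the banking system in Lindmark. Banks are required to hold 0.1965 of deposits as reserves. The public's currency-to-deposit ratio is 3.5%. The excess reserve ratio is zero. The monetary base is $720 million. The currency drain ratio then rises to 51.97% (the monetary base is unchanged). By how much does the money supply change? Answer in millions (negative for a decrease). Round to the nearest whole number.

Initially m₁ = (1 + 0.035) / (0.1965 + 0.035) ≈ 4.4708, so M₁ = 4.4708 × 720 = 3218.976 million.
After the change m₂ = (1 + 0.5197) / (0.1965 + 0.5197) ≈ 2.1219, so M₂ = 2.1219 × 720 = 1527.768 million.
ΔM = M₂ − M₁ = 1527.768 − 3218.976 = -1691.208 million.

-1691 million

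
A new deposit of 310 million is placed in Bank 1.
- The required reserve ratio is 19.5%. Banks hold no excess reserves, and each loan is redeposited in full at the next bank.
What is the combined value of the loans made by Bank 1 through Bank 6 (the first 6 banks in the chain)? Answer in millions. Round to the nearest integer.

Bank i lends (1 − rr)^i of the original deposit: Bank 1 lends 310·0.8050 = 249.5500, Bank 2 lends 310·0.8050² ≈ 200.8877, and so on.
Summing a geometric series: total = 310·[0.8050·(1 − 0.8050^6) / (1 − 0.8050)] ≈ 931.4879 million.

931 million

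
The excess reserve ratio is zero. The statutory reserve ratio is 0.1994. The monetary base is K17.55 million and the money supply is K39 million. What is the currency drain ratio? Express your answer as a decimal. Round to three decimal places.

Using m = M/MB = 39/17.55 ≈ 2.222222. From m = (1 + c)/(c + rr + e), rearranging gives 1 + c = m·(c + rr + e), so c·(1 − m) = m·(rr + e) − 1.
Hence c = [m·(rr + e) − 1]/(1 − m) = [2.222222 × (0.1994 + 0) − 1] / (1 − 2.222222) ≈ 0.455636.

0.456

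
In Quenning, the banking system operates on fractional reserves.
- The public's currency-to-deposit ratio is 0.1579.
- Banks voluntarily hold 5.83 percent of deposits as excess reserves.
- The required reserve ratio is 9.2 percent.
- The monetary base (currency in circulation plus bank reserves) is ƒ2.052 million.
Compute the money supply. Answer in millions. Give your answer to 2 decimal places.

The money multiplier is m = (1 + c) / (rr + e + c) = (1 + 0.1579) / (0.092 + 0.0583 + 0.1579) ≈ 3.7570.
So M = m × MB = 3.7570 × 2.052 ≈ 7.7094 million.

ƒ7.71 million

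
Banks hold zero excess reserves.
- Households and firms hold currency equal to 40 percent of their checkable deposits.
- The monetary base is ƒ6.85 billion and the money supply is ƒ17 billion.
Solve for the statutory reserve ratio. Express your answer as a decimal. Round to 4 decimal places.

Using m = M/MB = 17/6.85 ≈ 2.481752. Since m = (1 + c)/(c + rr + e), the denominator satisfies c + rr + e = (1 + c)/m = (1 + 0.4) / 2.481752 ≈ 0.564118.
With c = 0.4 and e = 0, the statutory reserve ratio is 0.564118 − 0.4 − 0 = 0.164118.

0.1641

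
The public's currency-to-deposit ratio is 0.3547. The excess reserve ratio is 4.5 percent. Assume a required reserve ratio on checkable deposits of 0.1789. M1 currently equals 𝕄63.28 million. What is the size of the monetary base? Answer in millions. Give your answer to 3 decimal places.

𝕄27.027 million

The money multiplier is m = (1 + c) / (rr + e + c) = (1 + 0.3547) / (0.1789 + 0.045 + 0.3547) ≈ 2.341341.
MB = M / m = 63.28 / 2.341341 ≈ 27.0272 million.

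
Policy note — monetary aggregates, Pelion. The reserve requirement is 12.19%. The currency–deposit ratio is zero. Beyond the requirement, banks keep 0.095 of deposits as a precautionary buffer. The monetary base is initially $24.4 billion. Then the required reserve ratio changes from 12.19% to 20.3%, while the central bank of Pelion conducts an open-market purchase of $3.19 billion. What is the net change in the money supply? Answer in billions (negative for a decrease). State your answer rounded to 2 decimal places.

-19.91 billion

Before: m₁ = 1 / (0.1219 + 0.095) ≈ 4.61042, MB₁ = 24.4, so M₁ = 4.61042 × 24.4 ≈ 112.4942 billion.
After: m₂ = 1 / (0.203 + 0.095) ≈ 3.35570, MB₂ = 24.4 + 3.19 = 27.59, so M₂ = 3.35570 × 27.59 ≈ 92.5838 billion.
ΔM = M₂ − M₁ = 92.5838 − 112.4942 = -19.9104 billion.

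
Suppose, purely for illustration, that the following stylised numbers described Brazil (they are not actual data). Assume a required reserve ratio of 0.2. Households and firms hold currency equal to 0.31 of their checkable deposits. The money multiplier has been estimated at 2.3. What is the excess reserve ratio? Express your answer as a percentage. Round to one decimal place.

Using m = 2.3. Since m = (1 + c)/(c + rr + e), the denominator satisfies c + rr + e = (1 + c)/m = (1 + 0.31) / 2.3 ≈ 0.569565.
With c = 0.31 and rr = 0.2, the excess reserve ratio is 0.569565 − 0.31 − 0.2 = 0.059565.

6.0%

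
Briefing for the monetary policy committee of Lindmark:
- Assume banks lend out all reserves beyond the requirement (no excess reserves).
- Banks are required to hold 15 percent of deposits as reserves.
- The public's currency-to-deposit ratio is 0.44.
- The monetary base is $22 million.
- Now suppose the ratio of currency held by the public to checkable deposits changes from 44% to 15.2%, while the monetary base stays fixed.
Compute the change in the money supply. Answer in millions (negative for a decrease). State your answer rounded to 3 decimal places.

Initially m₁ = (1 + 0.44) / (0.15 + 0.44) ≈ 2.440678, so M₁ = 2.440678 × 22 ≈ 53.6949 million.
After the change m₂ = (1 + 0.152) / (0.15 + 0.152) ≈ 3.814570, so M₂ = 3.814570 × 22 ≈ 83.9205 million.
ΔM = M₂ − M₁ = 83.9205 − 53.6949 = 30.2256 million.

$30.226 million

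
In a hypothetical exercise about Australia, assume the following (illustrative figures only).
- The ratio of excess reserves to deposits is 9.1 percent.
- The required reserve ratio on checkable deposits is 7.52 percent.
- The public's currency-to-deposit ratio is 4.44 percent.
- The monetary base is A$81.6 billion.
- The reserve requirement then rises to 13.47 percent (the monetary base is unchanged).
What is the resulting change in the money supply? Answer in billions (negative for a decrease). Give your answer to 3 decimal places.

-89.144 billion

Initially m₁ = (1 + 0.0444) / (0.0752 + 0.091 + 0.0444) ≈ 4.959164, so M₁ = 4.959164 × 81.6 ≈ 404.6678 billion.
After the change m₂ = (1 + 0.0444) / (0.1347 + 0.091 + 0.0444) ≈ 3.866716, so M₂ = 3.866716 × 81.6 ≈ 315.524 billion.
ΔM = M₂ − M₁ = 315.524 − 404.6678 = -89.1438 billion.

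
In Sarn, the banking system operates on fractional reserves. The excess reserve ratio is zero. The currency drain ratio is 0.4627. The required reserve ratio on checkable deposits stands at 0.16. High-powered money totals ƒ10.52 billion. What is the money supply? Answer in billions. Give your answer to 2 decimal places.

The money multiplier is m = (1 + c) / (rr + c) = (1 + 0.4627) / (0.16 + 0.4627) ≈ 2.34896.
So M = m × MB = 2.34896 × 10.52 ≈ 24.7111 billion.

ƒ24.71 billion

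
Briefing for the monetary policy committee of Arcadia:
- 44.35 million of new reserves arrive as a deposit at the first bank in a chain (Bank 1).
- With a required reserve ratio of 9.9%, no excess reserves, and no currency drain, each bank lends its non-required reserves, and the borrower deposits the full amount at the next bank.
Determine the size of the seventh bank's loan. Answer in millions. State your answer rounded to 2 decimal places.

Each bank lends a fraction (1 − rr) = 0.9010 of the deposit it receives, so Bank 7 receives 44.35·0.9010^6 and lends 44.35·0.9010^7 ≈ 21.3780 million.

21.38 million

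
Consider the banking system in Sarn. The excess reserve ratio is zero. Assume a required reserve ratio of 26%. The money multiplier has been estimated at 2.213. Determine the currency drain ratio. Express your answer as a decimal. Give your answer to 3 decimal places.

0.350

Using m = 2.213. From m = (1 + c)/(c + rr + e), rearranging gives 1 + c = m·(c + rr + e), so c·(1 − m) = m·(rr + e) − 1.
Hence c = [m·(rr + e) − 1]/(1 − m) = [2.213 × (0.26 + 0) − 1] / (1 − 2.213) ≈ 0.350058.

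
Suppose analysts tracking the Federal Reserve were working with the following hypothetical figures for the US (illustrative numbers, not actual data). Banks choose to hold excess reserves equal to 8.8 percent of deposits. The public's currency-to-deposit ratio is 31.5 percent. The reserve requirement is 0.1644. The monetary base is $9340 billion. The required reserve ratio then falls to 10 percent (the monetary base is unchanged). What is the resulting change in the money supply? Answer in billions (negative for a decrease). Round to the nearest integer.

Initially m₁ = (1 + 0.315) / (0.1644 + 0.088 + 0.315) ≈ 2.31759, so M₁ = 2.31759 × 9340 = 21646.2906 billion.
After the change m₂ = (1 + 0.315) / (0.1 + 0.088 + 0.315) ≈ 2.61431, so M₂ = 2.61431 × 9340 = 24417.6554 billion.
ΔM = M₂ − M₁ = 24417.6554 − 21646.2906 = 2771.3648 billion.

$2771 billion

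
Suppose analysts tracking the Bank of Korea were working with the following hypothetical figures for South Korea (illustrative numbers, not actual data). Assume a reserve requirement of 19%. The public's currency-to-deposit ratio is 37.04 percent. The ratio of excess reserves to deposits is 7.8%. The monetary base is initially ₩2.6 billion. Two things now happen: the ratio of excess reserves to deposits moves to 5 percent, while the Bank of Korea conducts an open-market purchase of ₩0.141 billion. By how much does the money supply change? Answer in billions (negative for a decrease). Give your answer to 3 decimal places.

Before: m₁ = (1 + 0.3704) / (0.19 + 0.078 + 0.3704) ≈ 2.14662, MB₁ = 2.6, so M₁ = 2.14662 × 2.6 ≈ 5.5812 billion.
After: m₂ = (1 + 0.3704) / (0.19 + 0.05 + 0.3704) ≈ 2.24509, MB₂ = 2.6 + 0.141 = 2.741, so M₂ = 2.24509 × 2.741 ≈ 6.1538 billion.
ΔM = M₂ − M₁ = 6.1538 − 5.5812 = 0.5726 billion.

₩0.573 billion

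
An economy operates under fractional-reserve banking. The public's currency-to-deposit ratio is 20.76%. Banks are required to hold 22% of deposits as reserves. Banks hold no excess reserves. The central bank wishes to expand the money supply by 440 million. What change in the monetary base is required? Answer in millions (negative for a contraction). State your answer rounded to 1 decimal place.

155.8 million

The money multiplier is m = (1 + c) / (rr + c) = (1 + 0.2076) / (0.22 + 0.2076) ≈ 2.82413.
ΔMB = ΔM / m = (+440) / 2.82413 ≈ 155.8002 million.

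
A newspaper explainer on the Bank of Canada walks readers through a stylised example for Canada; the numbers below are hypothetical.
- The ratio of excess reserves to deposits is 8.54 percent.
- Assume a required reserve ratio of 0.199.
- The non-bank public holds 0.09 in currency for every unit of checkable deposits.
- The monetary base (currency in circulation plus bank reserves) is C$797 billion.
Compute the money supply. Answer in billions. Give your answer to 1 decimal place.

C$2320.3 billion

The money multiplier is m = (1 + c) / (rr + e + c) = (1 + 0.09) / (0.199 + 0.0854 + 0.09) ≈ 2.91132.
So M = m × MB = 2.91132 × 797 ≈ 2320.322 billion.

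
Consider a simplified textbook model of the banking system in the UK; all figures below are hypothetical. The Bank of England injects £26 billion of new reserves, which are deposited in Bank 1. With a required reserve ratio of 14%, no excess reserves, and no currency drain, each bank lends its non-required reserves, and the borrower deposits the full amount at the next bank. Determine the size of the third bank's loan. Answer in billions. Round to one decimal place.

£16.5 billion

Each bank lends a fraction (1 − rr) = 0.8600 of the deposit it receives, so Bank 3 receives 26·0.8600^2 and lends 26·0.8600^3 ≈ 16.5375 billion.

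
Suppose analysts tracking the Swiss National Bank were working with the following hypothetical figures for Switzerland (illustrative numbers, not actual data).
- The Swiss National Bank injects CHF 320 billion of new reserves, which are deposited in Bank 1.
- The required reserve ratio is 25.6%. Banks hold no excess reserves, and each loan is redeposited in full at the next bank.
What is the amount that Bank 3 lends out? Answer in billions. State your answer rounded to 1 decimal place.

CHF 131.8 billion

Each bank lends a fraction (1 − rr) = 0.7440 of the deposit it receives, so Bank 3 receives 320·0.7440^2 and lends 320·0.7440^3 ≈ 131.7859 billion.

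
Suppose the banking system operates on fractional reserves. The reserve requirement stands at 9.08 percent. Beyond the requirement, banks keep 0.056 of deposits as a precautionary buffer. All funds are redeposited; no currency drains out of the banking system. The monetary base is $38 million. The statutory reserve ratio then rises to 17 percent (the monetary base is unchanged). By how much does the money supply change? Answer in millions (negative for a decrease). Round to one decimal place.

-90.7 million

Initially m₁ = 1 / (0.0908 + 0.056) ≈ 6.8120, so M₁ = 6.8120 × 38 = 258.856 million.
After the change m₂ = 1 / (0.17 + 0.056) ≈ 4.4248, so M₂ = 4.4248 × 38 = 168.1424 million.
ΔM = M₂ − M₁ = 168.1424 − 258.856 = -90.7136 million.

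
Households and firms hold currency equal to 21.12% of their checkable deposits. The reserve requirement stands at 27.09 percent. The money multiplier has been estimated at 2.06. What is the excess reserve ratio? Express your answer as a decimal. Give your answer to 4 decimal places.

Using m = 2.06. Since m = (1 + c)/(c + rr + e), the denominator satisfies c + rr + e = (1 + c)/m = (1 + 0.2112) / 2.06 ≈ 0.587961.
With c = 0.2112 and rr = 0.2709, the excess reserve ratio is 0.587961 − 0.2112 − 0.2709 = 0.105861.

0.1059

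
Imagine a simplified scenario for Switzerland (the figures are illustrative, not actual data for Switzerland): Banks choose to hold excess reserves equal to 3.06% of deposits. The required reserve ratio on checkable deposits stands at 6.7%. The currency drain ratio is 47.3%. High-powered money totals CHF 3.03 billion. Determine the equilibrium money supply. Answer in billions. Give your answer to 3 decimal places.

The money multiplier is m = (1 + c) / (rr + e + c) = (1 + 0.473) / (0.067 + 0.0306 + 0.473) ≈ 2.58149.
So M = m × MB = 2.58149 × 3.03 ≈ 7.8219 billion.

CHF 7.822 billion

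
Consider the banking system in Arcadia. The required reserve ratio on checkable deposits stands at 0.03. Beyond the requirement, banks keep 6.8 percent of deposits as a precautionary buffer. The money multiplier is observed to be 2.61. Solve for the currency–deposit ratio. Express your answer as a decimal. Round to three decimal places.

Using m = 2.61. From m = (1 + c)/(c + rr + e), rearranging gives 1 + c = m·(c + rr + e), so c·(1 − m) = m·(rr + e) − 1.
Hence c = [m·(rr + e) − 1]/(1 − m) = [2.61 × (0.03 + 0.068) − 1] / (1 − 2.61) ≈ 0.462248.

0.462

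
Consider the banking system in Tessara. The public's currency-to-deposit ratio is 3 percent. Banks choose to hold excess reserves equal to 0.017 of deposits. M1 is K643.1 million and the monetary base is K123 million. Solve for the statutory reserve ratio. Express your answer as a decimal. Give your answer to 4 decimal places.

0.1500

Using m = M/MB = 643.1/123 ≈ 5.228455. Since m = (1 + c)/(c + rr + e), the denominator satisfies c + rr + e = (1 + c)/m = (1 + 0.03) / 5.228455 ≈ 0.196999.
With c = 0.03 and e = 0.017, the statutory reserve ratio is 0.196999 − 0.03 − 0.017 = 0.149999.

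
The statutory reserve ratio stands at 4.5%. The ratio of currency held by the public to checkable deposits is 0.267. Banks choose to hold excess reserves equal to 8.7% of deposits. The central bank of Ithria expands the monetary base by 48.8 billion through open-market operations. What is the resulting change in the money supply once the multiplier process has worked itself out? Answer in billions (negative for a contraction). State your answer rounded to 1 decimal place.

The money multiplier is m = (1 + c) / (rr + e + c) = (1 + 0.267) / (0.045 + 0.087 + 0.267) ≈ 3.1754.
The purchase adds 48.8 billion of base, so ΔM = m × ΔMB = 3.1754 × (+48.8) ≈ 154.9595 billion.

155.0 billion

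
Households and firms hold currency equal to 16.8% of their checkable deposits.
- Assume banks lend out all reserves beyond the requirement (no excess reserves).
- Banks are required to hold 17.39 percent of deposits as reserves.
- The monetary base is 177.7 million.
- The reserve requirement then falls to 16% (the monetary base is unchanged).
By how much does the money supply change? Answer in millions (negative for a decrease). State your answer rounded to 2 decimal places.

Initially m₁ = (1 + 0.168) / (0.1739 + 0.168) ≈ 3.416204, so M₁ = 3.416204 × 177.7 ≈ 607.0595 million.
After the change m₂ = (1 + 0.168) / (0.16 + 0.168) ≈ 3.560976, so M₂ = 3.560976 × 177.7 ≈ 632.7854 million.
ΔM = M₂ − M₁ = 632.7854 − 607.0595 = 25.7259 million.

25.73 million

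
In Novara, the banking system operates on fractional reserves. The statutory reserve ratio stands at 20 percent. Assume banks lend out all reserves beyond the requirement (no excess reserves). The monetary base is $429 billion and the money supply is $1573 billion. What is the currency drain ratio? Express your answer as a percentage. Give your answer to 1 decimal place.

Using m = M/MB = 1573/429 ≈ 3.666667. From m = (1 + c)/(c + rr + e), rearranging gives 1 + c = m·(c + rr + e), so c·(1 − m) = m·(rr + e) − 1.
Hence c = [m·(rr + e) − 1]/(1 − m) = [3.666667 × (0.2 + 0) − 1] / (1 − 3.666667) ≈ 0.100000.

10.0%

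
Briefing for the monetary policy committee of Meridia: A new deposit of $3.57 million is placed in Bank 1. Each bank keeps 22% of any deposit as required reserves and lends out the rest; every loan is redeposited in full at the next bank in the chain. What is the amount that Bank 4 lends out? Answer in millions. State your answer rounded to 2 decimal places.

$1.32 million

Each bank lends a fraction (1 − rr) = 0.7800 of the deposit it receives, so Bank 4 receives 3.57·0.7800^3 and lends 3.57·0.7800^4 ≈ 1.3214 million.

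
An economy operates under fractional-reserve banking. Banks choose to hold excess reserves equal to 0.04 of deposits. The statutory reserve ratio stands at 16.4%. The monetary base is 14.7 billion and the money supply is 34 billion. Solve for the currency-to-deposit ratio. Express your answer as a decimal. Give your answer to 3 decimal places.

Using m = M/MB = 34/14.7 ≈ 2.312925. From m = (1 + c)/(c + rr + e), rearranging gives 1 + c = m·(c + rr + e), so c·(1 − m) = m·(rr + e) − 1.
Hence c = [m·(rr + e) − 1]/(1 − m) = [2.312925 × (0.164 + 0.04) − 1] / (1 − 2.312925) ≈ 0.402280.

0.402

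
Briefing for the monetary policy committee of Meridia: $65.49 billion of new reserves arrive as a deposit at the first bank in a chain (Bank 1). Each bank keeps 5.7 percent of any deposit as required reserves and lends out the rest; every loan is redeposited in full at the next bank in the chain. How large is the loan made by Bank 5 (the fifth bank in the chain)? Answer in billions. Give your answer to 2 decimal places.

Each bank lends a fraction (1 − rr) = 0.9430 of the deposit it receives, so Bank 5 receives 65.49·0.9430^4 and lends 65.49·0.9430^5 ≈ 48.8353 billion.

$48.84 billion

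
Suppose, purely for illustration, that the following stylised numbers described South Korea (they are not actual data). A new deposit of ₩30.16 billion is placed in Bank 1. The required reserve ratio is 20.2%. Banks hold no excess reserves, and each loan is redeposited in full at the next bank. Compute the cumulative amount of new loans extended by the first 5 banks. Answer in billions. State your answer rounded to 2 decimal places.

Bank i lends (1 − rr)^i of the original deposit: Bank 1 lends 30.16·0.7980 ≈ 24.0677, Bank 2 lends 30.16·0.7980² ≈ 19.2060, and so on.
Summing a geometric series: total = 30.16·[0.7980·(1 − 0.7980^5) / (1 − 0.7980)] ≈ 80.5905 billion.

₩80.59 billion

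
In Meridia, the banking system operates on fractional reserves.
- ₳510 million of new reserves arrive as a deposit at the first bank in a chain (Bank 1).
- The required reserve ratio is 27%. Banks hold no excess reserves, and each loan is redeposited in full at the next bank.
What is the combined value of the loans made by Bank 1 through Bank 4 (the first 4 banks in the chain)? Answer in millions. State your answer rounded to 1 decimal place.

Bank i lends (1 − rr)^i of the original deposit: Bank 1 lends 510·0.7300 = 372.3000, Bank 2 lends 510·0.7300² = 271.7790, and so on.
Summing a geometric series: total = 510·[0.7300·(1 − 0.7300^4) / (1 − 0.7300)] ≈ 987.3087 million.

₳987.3 million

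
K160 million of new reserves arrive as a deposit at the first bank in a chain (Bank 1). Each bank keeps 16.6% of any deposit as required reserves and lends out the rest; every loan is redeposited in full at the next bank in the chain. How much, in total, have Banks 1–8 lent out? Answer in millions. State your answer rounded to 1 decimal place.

K615.7 million

Bank i lends (1 − rr)^i of the original deposit: Bank 1 lends 160·0.8340 = 133.4400, Bank 2 lends 160·0.8340² ≈ 111.2890, and so on.
Summing a geometric series: total = 160·[0.8340·(1 − 0.8340^8) / (1 − 0.8340)] ≈ 615.7045 million.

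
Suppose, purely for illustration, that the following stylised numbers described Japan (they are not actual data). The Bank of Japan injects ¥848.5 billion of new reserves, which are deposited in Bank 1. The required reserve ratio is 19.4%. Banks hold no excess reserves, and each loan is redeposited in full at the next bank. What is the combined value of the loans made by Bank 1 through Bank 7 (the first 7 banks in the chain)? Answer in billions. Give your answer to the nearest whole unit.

¥2746 billion

Bank i lends (1 − rr)^i of the original deposit: Bank 1 lends 848.5·0.8060 = 683.8910, Bank 2 lends 848.5·0.8060² ≈ 551.2161, and so on.
Summing a geometric series: total = 848.5·[0.8060·(1 − 0.8060^7) / (1 − 0.8060)] ≈ 2746.2239 billion.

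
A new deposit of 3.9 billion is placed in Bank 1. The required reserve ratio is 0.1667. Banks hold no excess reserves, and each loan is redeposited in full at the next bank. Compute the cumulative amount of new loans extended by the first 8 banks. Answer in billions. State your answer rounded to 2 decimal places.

14.96 billion

Bank i lends (1 − rr)^i of the original deposit: Bank 1 lends 3.9·0.8333 ≈ 3.2499, Bank 2 lends 3.9·0.8333² ≈ 2.7081, and so on.
Summing a geometric series: total = 3.9·[0.8333·(1 − 0.8333^8) / (1 − 0.8333)] ≈ 14.9628 billion.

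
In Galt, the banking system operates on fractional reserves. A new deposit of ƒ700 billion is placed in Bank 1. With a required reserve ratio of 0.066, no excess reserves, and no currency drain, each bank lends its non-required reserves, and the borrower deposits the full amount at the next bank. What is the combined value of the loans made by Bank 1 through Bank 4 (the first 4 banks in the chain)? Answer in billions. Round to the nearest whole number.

ƒ2367 billion

Bank i lends (1 − rr)^i of the original deposit: Bank 1 lends 700·0.9340 = 653.8000, Bank 2 lends 700·0.9340² = 610.6492, and so on.
Summing a geometric series: total = 700·[0.9340·(1 − 0.9340^4) / (1 − 0.9340)] ≈ 2367.4990 billion.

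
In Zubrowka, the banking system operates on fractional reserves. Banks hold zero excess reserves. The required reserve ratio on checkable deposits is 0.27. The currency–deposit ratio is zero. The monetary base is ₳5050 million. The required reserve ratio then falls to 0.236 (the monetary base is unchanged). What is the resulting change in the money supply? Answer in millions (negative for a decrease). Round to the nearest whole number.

₳2695 million

Initially m₁ = 1 / (0.27) ≈ 3.70370, so M₁ = 3.70370 × 5050 = 18703.685 million.
After the change m₂ = 1 / (0.236) ≈ 4.23729, so M₂ = 4.23729 × 5050 = 21398.3145 million.
ΔM = M₂ − M₁ = 21398.3145 − 18703.685 = 2694.6295 million.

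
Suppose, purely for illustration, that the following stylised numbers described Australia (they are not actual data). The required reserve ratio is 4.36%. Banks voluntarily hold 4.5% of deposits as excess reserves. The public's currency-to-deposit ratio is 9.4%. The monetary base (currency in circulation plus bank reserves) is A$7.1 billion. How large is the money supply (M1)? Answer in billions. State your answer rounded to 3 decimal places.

The money multiplier is m = (1 + c) / (rr + e + c) = (1 + 0.094) / (0.0436 + 0.045 + 0.094) ≈ 5.99124.
So M = m × MB = 5.99124 × 7.1 ≈ 42.5378 billion.

A$42.538 billion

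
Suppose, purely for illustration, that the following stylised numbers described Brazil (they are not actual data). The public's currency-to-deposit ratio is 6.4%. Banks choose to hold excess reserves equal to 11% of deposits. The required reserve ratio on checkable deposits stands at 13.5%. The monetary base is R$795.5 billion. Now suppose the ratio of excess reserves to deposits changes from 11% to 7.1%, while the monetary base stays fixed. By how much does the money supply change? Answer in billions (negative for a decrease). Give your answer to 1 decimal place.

R$395.7 billion

Initially m₁ = (1 + 0.064) / (0.135 + 0.11 + 0.064) ≈ 3.44337, so M₁ = 3.44337 × 795.5 ≈ 2739.2008 billion.
After the change m₂ = (1 + 0.064) / (0.135 + 0.071 + 0.064) ≈ 3.94074, so M₂ = 3.94074 × 795.5 ≈ 3134.8587 billion.
ΔM = M₂ − M₁ = 3134.8587 − 2739.2008 = 395.6579 billion.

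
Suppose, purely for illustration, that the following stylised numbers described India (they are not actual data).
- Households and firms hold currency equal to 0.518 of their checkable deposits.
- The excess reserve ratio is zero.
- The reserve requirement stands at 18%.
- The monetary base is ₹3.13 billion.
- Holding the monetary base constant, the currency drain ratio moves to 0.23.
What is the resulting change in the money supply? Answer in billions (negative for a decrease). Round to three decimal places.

₹2.583 billion

Initially m₁ = (1 + 0.518) / (0.18 + 0.518) ≈ 2.17479, so M₁ = 2.17479 × 3.13 ≈ 6.8071 billion.
After the change m₂ = (1 + 0.23) / (0.18 + 0.23) = 3, so M₂ = 3 × 3.13 = 9.39 billion.
ΔM = M₂ − M₁ = 9.39 − 6.8071 = 2.5829 billion.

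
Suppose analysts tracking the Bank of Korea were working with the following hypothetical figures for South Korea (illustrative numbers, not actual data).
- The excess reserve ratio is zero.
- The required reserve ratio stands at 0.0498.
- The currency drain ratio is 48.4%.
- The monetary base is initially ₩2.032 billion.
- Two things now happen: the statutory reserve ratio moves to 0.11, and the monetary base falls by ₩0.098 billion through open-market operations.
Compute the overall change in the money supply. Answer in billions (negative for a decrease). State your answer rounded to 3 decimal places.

-0.817 billion

Before: m₁ = (1 + 0.484) / (0.0498 + 0.484) ≈ 2.78007, MB₁ = 2.032, so M₁ = 2.78007 × 2.032 ≈ 5.6491 billion.
After: m₂ = (1 + 0.484) / (0.11 + 0.484) ≈ 2.49832, MB₂ = 2.032 − 0.098 = 1.934, so M₂ = 2.49832 × 1.934 ≈ 4.8318 billion.
ΔM = M₂ − M₁ = 4.8318 − 5.6491 = -0.8173 billion.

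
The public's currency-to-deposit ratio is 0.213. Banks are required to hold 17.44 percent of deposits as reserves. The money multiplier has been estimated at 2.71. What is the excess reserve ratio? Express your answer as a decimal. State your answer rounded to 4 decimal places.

0.0602

Using m = 2.71. Since m = (1 + c)/(c + rr + e), the denominator satisfies c + rr + e = (1 + c)/m = (1 + 0.213) / 2.71 ≈ 0.447601.
With c = 0.213 and rr = 0.1744, the excess reserve ratio is 0.447601 − 0.213 − 0.1744 = 0.060201.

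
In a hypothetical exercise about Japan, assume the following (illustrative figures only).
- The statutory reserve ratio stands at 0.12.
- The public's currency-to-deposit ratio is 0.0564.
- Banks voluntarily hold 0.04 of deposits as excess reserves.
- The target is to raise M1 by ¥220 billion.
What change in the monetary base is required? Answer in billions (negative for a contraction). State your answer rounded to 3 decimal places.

¥45.066 billion

The money multiplier is m = (1 + c) / (rr + e + c) = (1 + 0.0564) / (0.12 + 0.04 + 0.0564) ≈ 4.8817006.
ΔMB = ΔM / m = (+220) / 4.8817006 ≈ 45.0663 billion.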